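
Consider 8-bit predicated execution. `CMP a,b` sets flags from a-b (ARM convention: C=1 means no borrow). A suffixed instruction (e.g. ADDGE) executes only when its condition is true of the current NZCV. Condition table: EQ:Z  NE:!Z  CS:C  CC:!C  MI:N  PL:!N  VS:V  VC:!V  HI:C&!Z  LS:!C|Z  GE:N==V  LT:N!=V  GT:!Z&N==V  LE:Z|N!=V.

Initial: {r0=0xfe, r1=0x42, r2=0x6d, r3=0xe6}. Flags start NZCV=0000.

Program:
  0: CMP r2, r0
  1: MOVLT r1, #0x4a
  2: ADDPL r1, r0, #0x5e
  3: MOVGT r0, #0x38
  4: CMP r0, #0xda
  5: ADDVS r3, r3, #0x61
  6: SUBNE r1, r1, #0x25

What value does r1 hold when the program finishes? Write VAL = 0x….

VAL = 0x37

0: ✓ CMP  NZCV=0000
1: · MOVLT
2: ✓ ADDPL  r1←0x5c
3: ✓ MOVGT  r0←0x38
4: ✓ CMP  NZCV=0000
5: · ADDVS
6: ✓ SUBNE  r1←0x37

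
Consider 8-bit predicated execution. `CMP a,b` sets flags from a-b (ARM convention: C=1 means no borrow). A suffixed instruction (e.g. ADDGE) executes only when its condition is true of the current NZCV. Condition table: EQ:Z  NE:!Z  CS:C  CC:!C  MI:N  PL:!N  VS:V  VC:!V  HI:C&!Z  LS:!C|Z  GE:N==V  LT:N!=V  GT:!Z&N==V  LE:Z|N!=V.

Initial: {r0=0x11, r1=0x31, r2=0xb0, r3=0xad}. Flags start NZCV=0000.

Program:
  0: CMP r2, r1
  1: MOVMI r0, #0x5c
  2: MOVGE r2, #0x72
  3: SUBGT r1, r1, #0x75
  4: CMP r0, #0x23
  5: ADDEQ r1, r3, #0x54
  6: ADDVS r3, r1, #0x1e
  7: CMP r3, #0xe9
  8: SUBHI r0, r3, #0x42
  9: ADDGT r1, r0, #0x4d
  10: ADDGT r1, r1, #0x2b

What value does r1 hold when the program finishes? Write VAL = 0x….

VAL = 0x31

0: ✓ CMP  NZCV=0011
1: · MOVMI
2: · MOVGE
3: · SUBGT
4: ✓ CMP  NZCV=1000
5: · ADDEQ
6: · ADDVS
7: ✓ CMP  NZCV=1000
8: · SUBHI
9: · ADDGT
10: · ADDGT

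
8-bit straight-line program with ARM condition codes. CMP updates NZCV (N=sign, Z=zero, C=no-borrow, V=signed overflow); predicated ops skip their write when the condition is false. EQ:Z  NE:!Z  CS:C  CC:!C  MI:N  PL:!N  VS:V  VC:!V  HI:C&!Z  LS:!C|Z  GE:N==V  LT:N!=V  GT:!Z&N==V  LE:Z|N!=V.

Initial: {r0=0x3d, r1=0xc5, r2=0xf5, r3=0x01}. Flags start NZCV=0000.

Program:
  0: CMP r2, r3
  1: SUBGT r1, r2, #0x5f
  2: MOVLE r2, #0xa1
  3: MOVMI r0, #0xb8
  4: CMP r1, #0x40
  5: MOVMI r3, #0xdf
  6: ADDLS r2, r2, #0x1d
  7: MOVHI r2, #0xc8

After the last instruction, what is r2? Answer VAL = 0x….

0: ✓ CMP  NZCV=1010
1: · SUBGT
2: ✓ MOVLE  r2←0xa1
3: ✓ MOVMI  r0←0xb8
4: ✓ CMP  NZCV=1010
5: ✓ MOVMI  r3←0xdf
6: · ADDLS
7: ✓ MOVHI  r2←0xc8

VAL = 0xc8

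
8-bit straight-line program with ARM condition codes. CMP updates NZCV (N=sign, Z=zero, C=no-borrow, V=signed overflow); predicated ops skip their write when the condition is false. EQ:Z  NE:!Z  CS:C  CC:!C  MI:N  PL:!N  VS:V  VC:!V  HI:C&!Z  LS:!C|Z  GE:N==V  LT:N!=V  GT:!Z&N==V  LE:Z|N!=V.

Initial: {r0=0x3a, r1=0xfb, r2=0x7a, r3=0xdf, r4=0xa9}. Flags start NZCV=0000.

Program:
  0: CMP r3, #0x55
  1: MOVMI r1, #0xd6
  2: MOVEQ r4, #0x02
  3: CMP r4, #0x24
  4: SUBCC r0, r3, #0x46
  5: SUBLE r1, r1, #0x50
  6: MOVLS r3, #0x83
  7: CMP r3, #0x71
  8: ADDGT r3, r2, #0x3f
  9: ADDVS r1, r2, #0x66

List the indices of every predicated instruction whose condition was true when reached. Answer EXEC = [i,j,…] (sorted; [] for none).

0: ✓ CMP  NZCV=1010
1: ✓ MOVMI  r1←0xd6
2: · MOVEQ
3: ✓ CMP  NZCV=1010
4: · SUBCC
5: ✓ SUBLE  r1←0x86
6: · MOVLS
7: ✓ CMP  NZCV=0011
8: · ADDGT
9: ✓ ADDVS  r1←0xe0

EXEC = [1,5,9]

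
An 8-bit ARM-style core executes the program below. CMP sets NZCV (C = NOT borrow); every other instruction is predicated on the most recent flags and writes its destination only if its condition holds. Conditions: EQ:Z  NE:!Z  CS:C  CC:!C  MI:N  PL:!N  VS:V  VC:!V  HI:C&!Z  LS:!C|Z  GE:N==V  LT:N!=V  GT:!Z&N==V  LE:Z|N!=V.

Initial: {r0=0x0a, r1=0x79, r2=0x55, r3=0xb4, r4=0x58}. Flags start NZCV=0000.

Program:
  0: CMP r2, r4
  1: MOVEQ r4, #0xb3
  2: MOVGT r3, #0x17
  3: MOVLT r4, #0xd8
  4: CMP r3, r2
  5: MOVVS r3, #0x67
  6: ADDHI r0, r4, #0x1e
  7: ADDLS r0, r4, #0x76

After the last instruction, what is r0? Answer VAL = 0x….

[0] flags=1000 → (cmp)
[1] flags=1000 EQ?F → skip
[2] flags=1000 GT?F → skip
[3] flags=1000 LT?T → r4=0xd8
[4] flags=0011 → (cmp)
[5] flags=0011 VS?T → r3=0x67
[6] flags=0011 HI?T → r0=0xf6
[7] flags=0011 LS?F → skip

VAL = 0xf6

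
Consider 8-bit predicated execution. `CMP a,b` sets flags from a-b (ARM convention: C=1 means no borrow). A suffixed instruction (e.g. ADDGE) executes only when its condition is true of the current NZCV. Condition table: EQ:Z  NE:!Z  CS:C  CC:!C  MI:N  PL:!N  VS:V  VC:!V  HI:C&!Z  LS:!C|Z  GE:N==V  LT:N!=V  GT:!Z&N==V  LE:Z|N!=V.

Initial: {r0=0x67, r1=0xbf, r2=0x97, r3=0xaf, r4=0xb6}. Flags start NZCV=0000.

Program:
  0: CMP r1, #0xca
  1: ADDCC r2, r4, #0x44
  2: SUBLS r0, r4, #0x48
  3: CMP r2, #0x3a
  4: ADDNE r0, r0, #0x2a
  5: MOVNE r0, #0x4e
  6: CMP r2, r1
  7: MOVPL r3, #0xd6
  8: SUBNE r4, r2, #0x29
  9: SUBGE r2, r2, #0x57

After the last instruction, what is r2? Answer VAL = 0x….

[0] flags=1000 → (cmp)
[1] flags=1000 CC?T → r2=0xfa
[2] flags=1000 LS?T → r0=0x6e
[3] flags=1010 → (cmp)
[4] flags=1010 NE?T → r0=0x98
[5] flags=1010 NE?T → r0=0x4e
[6] flags=0010 → (cmp)
[7] flags=0010 PL?T → r3=0xd6
[8] flags=0010 NE?T → r4=0xd1
[9] flags=0010 GE?T → r2=0xa3

VAL = 0xa3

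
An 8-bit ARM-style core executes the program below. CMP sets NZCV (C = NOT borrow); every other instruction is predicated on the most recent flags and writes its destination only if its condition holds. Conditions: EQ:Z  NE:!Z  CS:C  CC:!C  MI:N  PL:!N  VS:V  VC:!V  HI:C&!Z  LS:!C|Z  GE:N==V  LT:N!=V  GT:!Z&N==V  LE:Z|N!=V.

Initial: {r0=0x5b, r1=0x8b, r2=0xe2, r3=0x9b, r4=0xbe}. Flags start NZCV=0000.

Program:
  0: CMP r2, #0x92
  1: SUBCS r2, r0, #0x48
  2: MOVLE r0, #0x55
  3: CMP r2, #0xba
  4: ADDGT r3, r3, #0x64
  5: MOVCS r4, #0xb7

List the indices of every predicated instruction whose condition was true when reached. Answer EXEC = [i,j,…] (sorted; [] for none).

EXEC = [1,4]

[0] flags=0010 → (cmp)
[1] flags=0010 CS?T → r2=0x13
[2] flags=0010 LE?F → skip
[3] flags=0000 → (cmp)
[4] flags=0000 GT?T → r3=0xff
[5] flags=0000 CS?F → skip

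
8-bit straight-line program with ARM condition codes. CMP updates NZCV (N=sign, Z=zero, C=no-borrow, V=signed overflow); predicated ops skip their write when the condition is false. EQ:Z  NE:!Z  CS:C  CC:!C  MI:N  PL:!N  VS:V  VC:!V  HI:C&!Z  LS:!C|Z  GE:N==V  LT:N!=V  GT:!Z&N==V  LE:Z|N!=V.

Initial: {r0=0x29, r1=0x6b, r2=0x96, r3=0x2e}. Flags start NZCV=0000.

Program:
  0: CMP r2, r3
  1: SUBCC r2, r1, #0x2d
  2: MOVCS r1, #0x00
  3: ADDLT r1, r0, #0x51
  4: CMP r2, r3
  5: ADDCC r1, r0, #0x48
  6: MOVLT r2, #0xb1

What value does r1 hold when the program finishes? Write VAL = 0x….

VAL = 0x7a

[0] flags=0011 → (cmp)
[1] flags=0011 CC?F → skip
[2] flags=0011 CS?T → r1=0x00
[3] flags=0011 LT?T → r1=0x7a
[4] flags=0011 → (cmp)
[5] flags=0011 CC?F → skip
[6] flags=0011 LT?T → r2=0xb1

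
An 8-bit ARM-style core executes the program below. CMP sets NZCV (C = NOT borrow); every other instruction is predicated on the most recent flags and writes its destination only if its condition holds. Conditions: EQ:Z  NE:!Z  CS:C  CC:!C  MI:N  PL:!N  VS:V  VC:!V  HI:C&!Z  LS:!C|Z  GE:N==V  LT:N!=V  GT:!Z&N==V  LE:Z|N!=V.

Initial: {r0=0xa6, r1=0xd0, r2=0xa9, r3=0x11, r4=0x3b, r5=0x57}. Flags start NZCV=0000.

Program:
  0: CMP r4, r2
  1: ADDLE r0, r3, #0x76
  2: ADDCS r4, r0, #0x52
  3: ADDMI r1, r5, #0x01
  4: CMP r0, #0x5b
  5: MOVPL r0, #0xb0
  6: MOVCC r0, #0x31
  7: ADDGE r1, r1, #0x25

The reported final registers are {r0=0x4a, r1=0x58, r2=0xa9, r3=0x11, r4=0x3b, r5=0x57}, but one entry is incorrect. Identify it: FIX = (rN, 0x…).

FIX = (r0, 0xb0)

0: ✓ CMP  NZCV=1001
1: · ADDLE
2: · ADDCS
3: ✓ ADDMI  r1←0x58
4: ✓ CMP  NZCV=0011
5: ✓ MOVPL  r0←0xb0
6: · MOVCC
7: · ADDGE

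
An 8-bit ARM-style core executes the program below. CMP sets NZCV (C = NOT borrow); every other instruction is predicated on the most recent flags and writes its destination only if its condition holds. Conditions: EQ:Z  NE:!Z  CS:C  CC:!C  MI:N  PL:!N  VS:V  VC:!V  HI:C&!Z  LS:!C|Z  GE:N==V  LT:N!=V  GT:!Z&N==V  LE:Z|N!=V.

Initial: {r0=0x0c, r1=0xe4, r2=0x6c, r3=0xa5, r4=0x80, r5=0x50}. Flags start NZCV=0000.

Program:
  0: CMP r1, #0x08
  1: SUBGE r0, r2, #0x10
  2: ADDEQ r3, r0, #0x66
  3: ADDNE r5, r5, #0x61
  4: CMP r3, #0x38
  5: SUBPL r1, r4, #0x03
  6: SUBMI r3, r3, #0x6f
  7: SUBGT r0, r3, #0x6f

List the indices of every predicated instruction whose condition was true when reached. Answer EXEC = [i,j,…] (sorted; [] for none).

0: ✓ CMP  NZCV=1010
1: · SUBGE
2: · ADDEQ
3: ✓ ADDNE  r5←0xb1
4: ✓ CMP  NZCV=0011
5: ✓ SUBPL  r1←0x7d
6: · SUBMI
7: · SUBGT

EXEC = [3,5]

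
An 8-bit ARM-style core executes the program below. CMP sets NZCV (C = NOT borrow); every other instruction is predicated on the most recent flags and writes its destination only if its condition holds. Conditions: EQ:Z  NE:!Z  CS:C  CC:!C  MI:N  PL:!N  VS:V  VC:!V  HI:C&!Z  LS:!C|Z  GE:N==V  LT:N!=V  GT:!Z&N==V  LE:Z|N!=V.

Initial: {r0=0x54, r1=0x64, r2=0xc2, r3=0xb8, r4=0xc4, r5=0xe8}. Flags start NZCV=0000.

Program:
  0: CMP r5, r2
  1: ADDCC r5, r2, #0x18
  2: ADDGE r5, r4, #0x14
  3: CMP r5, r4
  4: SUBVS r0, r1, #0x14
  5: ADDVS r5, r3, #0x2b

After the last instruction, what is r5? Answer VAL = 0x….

0: ✓ CMP  NZCV=0010
1: · ADDCC
2: ✓ ADDGE  r5←0xd8
3: ✓ CMP  NZCV=0010
4: · SUBVS
5: · ADDVS

VAL = 0xd8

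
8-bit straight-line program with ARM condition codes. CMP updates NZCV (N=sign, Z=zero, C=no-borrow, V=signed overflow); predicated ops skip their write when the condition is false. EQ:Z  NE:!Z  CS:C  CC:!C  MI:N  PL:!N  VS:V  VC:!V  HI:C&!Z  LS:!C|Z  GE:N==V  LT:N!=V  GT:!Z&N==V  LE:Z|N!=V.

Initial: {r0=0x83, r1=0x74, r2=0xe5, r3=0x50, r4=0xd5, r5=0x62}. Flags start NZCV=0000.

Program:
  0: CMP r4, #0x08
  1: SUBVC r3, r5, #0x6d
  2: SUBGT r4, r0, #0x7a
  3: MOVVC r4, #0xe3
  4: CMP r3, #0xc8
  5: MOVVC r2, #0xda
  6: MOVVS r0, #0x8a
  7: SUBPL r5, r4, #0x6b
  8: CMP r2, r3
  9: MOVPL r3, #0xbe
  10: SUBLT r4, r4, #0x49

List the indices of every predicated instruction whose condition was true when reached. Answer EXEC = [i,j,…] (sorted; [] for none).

EXEC = [1,3,5,7,10]

[0] flags=1010 → (cmp)
[1] flags=1010 VC?T → r3=0xf5
[2] flags=1010 GT?F → skip
[3] flags=1010 VC?T → r4=0xe3
[4] flags=0010 → (cmp)
[5] flags=0010 VC?T → r2=0xda
[6] flags=0010 VS?F → skip
[7] flags=0010 PL?T → r5=0x78
[8] flags=1000 → (cmp)
[9] flags=1000 PL?F → skip
[10] flags=1000 LT?T → r4=0x9a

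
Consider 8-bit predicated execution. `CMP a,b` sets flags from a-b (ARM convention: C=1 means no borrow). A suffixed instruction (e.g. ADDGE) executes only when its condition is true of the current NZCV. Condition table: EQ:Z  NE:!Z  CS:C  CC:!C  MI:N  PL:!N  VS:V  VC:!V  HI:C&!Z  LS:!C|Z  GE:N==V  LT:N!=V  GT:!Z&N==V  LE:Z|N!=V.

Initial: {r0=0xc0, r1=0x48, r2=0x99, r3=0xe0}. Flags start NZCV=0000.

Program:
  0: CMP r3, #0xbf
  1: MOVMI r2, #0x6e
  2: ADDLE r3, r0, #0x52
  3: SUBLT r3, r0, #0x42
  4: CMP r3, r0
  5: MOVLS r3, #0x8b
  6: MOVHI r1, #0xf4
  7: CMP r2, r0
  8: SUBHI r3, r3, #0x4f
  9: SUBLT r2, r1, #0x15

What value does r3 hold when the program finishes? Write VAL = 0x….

VAL = 0xe0

0: ✓ CMP  NZCV=0010
1: · MOVMI
2: · ADDLE
3: · SUBLT
4: ✓ CMP  NZCV=0010
5: · MOVLS
6: ✓ MOVHI  r1←0xf4
7: ✓ CMP  NZCV=1000
8: · SUBHI
9: ✓ SUBLT  r2←0xdf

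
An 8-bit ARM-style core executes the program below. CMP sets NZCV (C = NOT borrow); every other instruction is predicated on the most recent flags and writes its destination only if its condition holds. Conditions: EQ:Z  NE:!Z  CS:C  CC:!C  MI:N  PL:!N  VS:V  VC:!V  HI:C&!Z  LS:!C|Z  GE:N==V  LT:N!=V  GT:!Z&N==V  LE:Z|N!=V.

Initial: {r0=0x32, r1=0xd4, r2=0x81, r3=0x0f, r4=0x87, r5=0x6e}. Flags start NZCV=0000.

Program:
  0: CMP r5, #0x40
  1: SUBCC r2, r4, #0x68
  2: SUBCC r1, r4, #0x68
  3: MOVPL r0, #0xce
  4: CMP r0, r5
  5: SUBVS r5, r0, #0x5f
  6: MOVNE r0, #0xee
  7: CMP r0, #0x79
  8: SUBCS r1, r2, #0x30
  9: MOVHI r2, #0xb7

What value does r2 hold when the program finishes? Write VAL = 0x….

[0] flags=0010 → (cmp)
[1] flags=0010 CC?F → skip
[2] flags=0010 CC?F → skip
[3] flags=0010 PL?T → r0=0xce
[4] flags=0011 → (cmp)
[5] flags=0011 VS?T → r5=0x6f
[6] flags=0011 NE?T → r0=0xee
[7] flags=0011 → (cmp)
[8] flags=0011 CS?T → r1=0x51
[9] flags=0011 HI?T → r2=0xb7

VAL = 0xb7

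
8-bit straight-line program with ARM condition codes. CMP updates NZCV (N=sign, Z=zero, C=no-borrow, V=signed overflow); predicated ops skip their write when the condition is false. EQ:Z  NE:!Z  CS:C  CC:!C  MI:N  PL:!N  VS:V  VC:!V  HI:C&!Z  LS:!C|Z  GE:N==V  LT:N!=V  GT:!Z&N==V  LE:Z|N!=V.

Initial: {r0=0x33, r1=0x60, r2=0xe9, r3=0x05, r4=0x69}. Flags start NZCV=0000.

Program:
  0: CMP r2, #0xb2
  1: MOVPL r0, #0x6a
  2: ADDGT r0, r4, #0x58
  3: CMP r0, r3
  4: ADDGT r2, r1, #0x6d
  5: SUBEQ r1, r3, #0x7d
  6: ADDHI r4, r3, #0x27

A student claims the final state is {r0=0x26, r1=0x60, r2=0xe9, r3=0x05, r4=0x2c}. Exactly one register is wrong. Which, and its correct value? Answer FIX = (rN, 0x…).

FIX = (r0, 0xc1)

[0] flags=0010 → (cmp)
[1] flags=0010 PL?T → r0=0x6a
[2] flags=0010 GT?T → r0=0xc1
[3] flags=1010 → (cmp)
[4] flags=1010 GT?F → skip
[5] flags=1010 EQ?F → skip
[6] flags=1010 HI?T → r4=0x2c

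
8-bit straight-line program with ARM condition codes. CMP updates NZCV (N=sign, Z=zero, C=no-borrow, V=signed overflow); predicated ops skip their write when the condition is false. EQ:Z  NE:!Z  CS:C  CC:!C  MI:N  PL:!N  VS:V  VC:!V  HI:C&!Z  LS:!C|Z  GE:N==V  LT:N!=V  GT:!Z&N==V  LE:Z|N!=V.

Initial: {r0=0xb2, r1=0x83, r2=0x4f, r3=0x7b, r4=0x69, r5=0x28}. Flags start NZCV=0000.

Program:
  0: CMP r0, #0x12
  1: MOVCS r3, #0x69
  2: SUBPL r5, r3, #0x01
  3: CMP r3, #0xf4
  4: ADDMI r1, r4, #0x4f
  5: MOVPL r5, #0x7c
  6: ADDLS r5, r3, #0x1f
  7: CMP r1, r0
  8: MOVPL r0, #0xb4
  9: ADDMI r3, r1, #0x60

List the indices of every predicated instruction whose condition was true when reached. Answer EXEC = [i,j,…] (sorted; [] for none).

0: ✓ CMP  NZCV=1010
1: ✓ MOVCS  r3←0x69
2: · SUBPL
3: ✓ CMP  NZCV=0000
4: · ADDMI
5: ✓ MOVPL  r5←0x7c
6: ✓ ADDLS  r5←0x88
7: ✓ CMP  NZCV=1000
8: · MOVPL
9: ✓ ADDMI  r3←0xe3

EXEC = [1,5,6,9]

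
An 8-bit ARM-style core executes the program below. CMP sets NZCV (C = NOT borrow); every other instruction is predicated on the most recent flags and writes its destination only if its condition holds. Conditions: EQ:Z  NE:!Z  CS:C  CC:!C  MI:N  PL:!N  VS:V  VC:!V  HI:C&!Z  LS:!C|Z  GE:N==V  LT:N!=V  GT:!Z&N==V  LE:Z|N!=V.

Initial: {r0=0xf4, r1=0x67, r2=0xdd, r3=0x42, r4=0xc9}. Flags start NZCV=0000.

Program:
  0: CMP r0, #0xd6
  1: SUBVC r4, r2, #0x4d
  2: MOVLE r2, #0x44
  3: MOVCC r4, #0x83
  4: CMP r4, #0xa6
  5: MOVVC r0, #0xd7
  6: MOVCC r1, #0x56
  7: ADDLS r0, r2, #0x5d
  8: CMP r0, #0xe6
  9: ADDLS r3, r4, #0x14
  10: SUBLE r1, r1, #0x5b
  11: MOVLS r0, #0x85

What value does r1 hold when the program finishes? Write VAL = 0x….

VAL = 0x56

0: ✓ CMP  NZCV=0010
1: ✓ SUBVC  r4←0x90
2: · MOVLE
3: · MOVCC
4: ✓ CMP  NZCV=1000
5: ✓ MOVVC  r0←0xd7
6: ✓ MOVCC  r1←0x56
7: ✓ ADDLS  r0←0x3a
8: ✓ CMP  NZCV=0000
9: ✓ ADDLS  r3←0xa4
10: · SUBLE
11: ✓ MOVLS  r0←0x85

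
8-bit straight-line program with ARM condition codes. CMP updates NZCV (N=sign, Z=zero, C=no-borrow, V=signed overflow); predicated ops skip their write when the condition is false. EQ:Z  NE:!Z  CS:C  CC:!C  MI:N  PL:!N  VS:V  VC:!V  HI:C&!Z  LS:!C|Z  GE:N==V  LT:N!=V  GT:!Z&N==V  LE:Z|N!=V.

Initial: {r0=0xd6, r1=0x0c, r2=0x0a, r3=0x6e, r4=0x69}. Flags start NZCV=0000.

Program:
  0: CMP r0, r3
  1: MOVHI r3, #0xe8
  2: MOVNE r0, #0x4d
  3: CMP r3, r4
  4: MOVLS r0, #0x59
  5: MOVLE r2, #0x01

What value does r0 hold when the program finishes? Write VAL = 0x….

[0] flags=0011 → (cmp)
[1] flags=0011 HI?T → r3=0xe8
[2] flags=0011 NE?T → r0=0x4d
[3] flags=0011 → (cmp)
[4] flags=0011 LS?F → skip
[5] flags=0011 LE?T → r2=0x01

VAL = 0x4d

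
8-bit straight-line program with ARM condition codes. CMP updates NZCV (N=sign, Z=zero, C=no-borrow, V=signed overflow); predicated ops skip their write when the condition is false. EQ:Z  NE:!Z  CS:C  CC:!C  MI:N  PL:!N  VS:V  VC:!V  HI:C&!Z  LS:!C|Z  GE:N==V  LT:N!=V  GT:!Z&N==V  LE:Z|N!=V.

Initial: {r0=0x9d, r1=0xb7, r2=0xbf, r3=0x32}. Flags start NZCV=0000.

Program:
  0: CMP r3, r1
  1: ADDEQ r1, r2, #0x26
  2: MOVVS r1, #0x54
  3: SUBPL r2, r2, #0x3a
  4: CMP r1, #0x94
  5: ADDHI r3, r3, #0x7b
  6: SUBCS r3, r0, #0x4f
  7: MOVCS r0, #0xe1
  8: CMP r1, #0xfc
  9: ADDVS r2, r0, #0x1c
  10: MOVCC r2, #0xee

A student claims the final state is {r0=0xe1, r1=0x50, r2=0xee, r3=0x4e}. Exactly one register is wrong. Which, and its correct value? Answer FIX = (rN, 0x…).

FIX = (r1, 0xb7)

[0] flags=0000 → (cmp)
[1] flags=0000 EQ?F → skip
[2] flags=0000 VS?F → skip
[3] flags=0000 PL?T → r2=0x85
[4] flags=0010 → (cmp)
[5] flags=0010 HI?T → r3=0xad
[6] flags=0010 CS?T → r3=0x4e
[7] flags=0010 CS?T → r0=0xe1
[8] flags=1000 → (cmp)
[9] flags=1000 VS?F → skip
[10] flags=1000 CC?T → r2=0xee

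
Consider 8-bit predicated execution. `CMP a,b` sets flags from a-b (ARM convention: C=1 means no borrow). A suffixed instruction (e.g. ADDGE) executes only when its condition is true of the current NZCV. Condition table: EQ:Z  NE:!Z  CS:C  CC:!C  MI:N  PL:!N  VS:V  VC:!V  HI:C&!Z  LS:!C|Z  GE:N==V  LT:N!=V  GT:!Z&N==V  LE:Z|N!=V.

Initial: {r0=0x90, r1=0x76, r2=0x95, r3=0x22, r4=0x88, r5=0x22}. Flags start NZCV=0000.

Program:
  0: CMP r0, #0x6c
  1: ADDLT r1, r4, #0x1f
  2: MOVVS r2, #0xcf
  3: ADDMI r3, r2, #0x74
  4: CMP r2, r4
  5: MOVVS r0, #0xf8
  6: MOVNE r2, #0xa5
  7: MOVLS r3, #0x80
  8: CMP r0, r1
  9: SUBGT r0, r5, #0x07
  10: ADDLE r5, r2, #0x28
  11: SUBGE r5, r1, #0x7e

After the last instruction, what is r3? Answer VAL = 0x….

VAL = 0x22

0: ✓ CMP  NZCV=0011
1: ✓ ADDLT  r1←0xa7
2: ✓ MOVVS  r2←0xcf
3: · ADDMI
4: ✓ CMP  NZCV=0010
5: · MOVVS
6: ✓ MOVNE  r2←0xa5
7: · MOVLS
8: ✓ CMP  NZCV=1000
9: · SUBGT
10: ✓ ADDLE  r5←0xcd
11: · SUBGE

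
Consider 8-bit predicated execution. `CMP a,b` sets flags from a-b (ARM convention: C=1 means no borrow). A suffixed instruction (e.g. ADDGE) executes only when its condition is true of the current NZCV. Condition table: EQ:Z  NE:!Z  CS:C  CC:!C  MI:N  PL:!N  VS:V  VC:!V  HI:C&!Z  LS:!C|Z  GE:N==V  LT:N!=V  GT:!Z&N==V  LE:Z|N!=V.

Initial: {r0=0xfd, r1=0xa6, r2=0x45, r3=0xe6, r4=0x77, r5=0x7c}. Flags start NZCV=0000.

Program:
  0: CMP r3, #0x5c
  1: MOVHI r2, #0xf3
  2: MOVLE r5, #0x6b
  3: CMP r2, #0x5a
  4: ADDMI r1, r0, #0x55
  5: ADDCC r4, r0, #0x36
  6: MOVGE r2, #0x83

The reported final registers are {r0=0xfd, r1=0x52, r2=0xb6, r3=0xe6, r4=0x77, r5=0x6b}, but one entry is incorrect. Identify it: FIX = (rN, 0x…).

FIX = (r2, 0xf3)

0: ✓ CMP  NZCV=1010
1: ✓ MOVHI  r2←0xf3
2: ✓ MOVLE  r5←0x6b
3: ✓ CMP  NZCV=1010
4: ✓ ADDMI  r1←0x52
5: · ADDCC
6: · MOVGE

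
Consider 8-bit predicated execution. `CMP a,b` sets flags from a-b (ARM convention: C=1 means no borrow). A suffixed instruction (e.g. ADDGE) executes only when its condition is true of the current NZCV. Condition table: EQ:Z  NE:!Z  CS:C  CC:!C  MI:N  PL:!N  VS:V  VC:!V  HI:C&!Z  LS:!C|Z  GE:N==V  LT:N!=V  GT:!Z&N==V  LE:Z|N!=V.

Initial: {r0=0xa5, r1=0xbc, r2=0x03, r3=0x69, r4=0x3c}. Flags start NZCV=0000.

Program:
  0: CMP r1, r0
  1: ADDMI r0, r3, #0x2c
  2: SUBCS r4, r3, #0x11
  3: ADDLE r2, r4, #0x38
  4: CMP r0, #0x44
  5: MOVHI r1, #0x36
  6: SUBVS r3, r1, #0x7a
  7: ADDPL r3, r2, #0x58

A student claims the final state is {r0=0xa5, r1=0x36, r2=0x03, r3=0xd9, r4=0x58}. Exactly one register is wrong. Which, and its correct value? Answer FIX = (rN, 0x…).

0: ✓ CMP  NZCV=0010
1: · ADDMI
2: ✓ SUBCS  r4←0x58
3: · ADDLE
4: ✓ CMP  NZCV=0011
5: ✓ MOVHI  r1←0x36
6: ✓ SUBVS  r3←0xbc
7: ✓ ADDPL  r3←0x5b

FIX = (r3, 0x5b)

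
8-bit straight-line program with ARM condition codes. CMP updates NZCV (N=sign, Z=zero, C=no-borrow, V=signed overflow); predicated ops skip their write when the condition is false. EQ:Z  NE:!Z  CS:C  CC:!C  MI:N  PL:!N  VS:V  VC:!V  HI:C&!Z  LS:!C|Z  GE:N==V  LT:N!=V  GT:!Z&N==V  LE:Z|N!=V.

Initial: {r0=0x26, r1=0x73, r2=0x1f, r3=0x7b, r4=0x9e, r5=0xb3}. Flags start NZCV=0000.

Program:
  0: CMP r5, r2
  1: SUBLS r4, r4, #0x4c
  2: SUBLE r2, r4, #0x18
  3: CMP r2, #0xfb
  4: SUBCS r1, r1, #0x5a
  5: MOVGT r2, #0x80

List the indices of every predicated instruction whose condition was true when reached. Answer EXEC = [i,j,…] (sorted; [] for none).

0: ✓ CMP  NZCV=1010
1: · SUBLS
2: ✓ SUBLE  r2←0x86
3: ✓ CMP  NZCV=1000
4: · SUBCS
5: · MOVGT

EXEC = [2]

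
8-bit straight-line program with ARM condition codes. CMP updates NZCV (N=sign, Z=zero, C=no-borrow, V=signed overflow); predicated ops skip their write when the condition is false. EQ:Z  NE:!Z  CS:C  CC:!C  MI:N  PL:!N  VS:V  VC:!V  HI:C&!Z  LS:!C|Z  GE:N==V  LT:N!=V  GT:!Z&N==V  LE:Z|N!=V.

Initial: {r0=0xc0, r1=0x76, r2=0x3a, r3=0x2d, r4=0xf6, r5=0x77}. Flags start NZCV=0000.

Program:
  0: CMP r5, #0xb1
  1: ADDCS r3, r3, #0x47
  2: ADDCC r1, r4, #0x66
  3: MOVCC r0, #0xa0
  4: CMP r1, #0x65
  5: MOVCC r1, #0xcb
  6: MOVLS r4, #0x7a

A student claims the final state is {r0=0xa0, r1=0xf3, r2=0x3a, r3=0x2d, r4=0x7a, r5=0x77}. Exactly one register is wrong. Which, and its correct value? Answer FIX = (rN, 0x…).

FIX = (r1, 0xcb)

[0] flags=1001 → (cmp)
[1] flags=1001 CS?F → skip
[2] flags=1001 CC?T → r1=0x5c
[3] flags=1001 CC?T → r0=0xa0
[4] flags=1000 → (cmp)
[5] flags=1000 CC?T → r1=0xcb
[6] flags=1000 LS?T → r4=0x7a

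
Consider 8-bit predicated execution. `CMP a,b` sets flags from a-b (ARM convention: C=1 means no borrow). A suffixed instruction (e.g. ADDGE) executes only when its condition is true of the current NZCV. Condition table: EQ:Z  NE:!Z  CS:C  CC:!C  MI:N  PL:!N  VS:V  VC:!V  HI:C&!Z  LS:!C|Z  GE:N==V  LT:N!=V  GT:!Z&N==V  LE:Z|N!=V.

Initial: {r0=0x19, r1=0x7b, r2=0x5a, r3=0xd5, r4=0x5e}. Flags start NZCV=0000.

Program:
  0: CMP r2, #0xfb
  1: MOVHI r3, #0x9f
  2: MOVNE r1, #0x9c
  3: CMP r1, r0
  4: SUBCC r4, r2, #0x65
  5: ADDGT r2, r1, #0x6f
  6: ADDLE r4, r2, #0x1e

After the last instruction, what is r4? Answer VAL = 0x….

[0] flags=0000 → (cmp)
[1] flags=0000 HI?F → skip
[2] flags=0000 NE?T → r1=0x9c
[3] flags=1010 → (cmp)
[4] flags=1010 CC?F → skip
[5] flags=1010 GT?F → skip
[6] flags=1010 LE?T → r4=0x78

VAL = 0x78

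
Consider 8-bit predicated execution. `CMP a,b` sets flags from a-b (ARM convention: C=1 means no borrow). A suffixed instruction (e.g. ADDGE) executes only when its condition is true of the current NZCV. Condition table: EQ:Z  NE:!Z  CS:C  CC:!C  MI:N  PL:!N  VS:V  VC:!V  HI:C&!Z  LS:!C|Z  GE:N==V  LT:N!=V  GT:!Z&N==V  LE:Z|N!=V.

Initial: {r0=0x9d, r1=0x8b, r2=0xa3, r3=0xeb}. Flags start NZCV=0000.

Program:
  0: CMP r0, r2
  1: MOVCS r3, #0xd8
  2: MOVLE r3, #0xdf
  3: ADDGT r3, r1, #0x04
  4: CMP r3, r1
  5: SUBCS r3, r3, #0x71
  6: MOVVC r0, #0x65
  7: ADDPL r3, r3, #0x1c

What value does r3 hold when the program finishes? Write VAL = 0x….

[0] flags=1000 → (cmp)
[1] flags=1000 CS?F → skip
[2] flags=1000 LE?T → r3=0xdf
[3] flags=1000 GT?F → skip
[4] flags=0010 → (cmp)
[5] flags=0010 CS?T → r3=0x6e
[6] flags=0010 VC?T → r0=0x65
[7] flags=0010 PL?T → r3=0x8a

VAL = 0x8a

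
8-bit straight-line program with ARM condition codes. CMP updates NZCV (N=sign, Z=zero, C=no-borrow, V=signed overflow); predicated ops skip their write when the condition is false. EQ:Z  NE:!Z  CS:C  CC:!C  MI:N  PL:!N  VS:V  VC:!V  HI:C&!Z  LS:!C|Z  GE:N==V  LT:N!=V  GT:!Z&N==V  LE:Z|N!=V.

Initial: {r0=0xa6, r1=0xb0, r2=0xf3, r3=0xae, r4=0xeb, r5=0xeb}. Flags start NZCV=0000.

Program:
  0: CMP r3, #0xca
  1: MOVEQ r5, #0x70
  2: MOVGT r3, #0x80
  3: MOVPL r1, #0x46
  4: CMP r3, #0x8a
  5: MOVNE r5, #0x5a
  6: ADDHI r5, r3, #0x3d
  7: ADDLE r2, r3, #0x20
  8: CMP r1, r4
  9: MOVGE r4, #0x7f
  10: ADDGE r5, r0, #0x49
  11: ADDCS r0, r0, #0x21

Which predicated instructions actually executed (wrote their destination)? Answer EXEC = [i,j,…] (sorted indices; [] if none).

EXEC = [5,6]

0: ✓ CMP  NZCV=1000
1: · MOVEQ
2: · MOVGT
3: · MOVPL
4: ✓ CMP  NZCV=0010
5: ✓ MOVNE  r5←0x5a
6: ✓ ADDHI  r5←0xeb
7: · ADDLE
8: ✓ CMP  NZCV=1000
9: · MOVGE
10: · ADDGE
11: · ADDCS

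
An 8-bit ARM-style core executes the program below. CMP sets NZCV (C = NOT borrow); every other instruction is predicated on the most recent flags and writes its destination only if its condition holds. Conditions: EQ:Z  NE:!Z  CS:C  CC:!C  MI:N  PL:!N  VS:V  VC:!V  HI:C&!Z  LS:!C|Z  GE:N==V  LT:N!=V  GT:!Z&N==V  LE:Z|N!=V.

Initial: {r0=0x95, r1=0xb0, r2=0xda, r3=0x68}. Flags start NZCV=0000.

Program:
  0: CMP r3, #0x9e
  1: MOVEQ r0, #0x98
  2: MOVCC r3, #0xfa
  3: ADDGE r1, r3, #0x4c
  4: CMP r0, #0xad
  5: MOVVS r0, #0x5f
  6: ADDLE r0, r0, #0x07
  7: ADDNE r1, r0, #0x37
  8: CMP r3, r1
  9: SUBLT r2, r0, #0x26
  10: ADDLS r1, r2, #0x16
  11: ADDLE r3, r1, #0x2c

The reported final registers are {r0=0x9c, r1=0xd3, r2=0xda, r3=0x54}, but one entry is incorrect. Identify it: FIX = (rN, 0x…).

FIX = (r3, 0xfa)

0: ✓ CMP  NZCV=1001
1: · MOVEQ
2: ✓ MOVCC  r3←0xfa
3: ✓ ADDGE  r1←0x46
4: ✓ CMP  NZCV=1000
5: · MOVVS
6: ✓ ADDLE  r0←0x9c
7: ✓ ADDNE  r1←0xd3
8: ✓ CMP  NZCV=0010
9: · SUBLT
10: · ADDLS
11: · ADDLE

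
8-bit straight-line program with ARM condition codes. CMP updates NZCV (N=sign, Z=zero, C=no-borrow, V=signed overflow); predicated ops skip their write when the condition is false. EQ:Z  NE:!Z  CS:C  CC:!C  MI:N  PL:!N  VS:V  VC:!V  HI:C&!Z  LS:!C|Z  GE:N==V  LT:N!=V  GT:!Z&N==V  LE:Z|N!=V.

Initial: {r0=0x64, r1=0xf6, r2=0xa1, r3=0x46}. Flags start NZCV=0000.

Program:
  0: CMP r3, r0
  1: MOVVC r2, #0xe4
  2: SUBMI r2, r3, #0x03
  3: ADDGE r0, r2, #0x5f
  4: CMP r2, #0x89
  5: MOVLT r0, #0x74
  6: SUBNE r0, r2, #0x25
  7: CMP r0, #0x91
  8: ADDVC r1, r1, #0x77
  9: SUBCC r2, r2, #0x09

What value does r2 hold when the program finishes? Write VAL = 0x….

[0] flags=1000 → (cmp)
[1] flags=1000 VC?T → r2=0xe4
[2] flags=1000 MI?T → r2=0x43
[3] flags=1000 GE?F → skip
[4] flags=1001 → (cmp)
[5] flags=1001 LT?F → skip
[6] flags=1001 NE?T → r0=0x1e
[7] flags=1001 → (cmp)
[8] flags=1001 VC?F → skip
[9] flags=1001 CC?T → r2=0x3a

VAL = 0x3a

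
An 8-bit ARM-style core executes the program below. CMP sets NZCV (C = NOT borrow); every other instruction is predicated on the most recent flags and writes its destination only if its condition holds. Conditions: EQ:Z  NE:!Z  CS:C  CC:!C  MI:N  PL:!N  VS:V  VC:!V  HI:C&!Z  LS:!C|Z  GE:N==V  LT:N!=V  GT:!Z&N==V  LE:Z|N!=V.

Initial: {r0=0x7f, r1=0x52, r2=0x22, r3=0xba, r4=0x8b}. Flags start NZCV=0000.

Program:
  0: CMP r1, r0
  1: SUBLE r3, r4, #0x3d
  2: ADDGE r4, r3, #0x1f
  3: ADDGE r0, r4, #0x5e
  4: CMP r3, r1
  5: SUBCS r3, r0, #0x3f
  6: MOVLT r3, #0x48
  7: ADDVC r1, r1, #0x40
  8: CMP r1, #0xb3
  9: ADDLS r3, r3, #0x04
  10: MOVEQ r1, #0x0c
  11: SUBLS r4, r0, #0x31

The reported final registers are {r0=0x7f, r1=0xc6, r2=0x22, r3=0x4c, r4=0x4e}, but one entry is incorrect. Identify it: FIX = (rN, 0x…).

FIX = (r1, 0x92)

[0] flags=1000 → (cmp)
[1] flags=1000 LE?T → r3=0x4e
[2] flags=1000 GE?F → skip
[3] flags=1000 GE?F → skip
[4] flags=1000 → (cmp)
[5] flags=1000 CS?F → skip
[6] flags=1000 LT?T → r3=0x48
[7] flags=1000 VC?T → r1=0x92
[8] flags=1000 → (cmp)
[9] flags=1000 LS?T → r3=0x4c
[10] flags=1000 EQ?F → skip
[11] flags=1000 LS?T → r4=0x4e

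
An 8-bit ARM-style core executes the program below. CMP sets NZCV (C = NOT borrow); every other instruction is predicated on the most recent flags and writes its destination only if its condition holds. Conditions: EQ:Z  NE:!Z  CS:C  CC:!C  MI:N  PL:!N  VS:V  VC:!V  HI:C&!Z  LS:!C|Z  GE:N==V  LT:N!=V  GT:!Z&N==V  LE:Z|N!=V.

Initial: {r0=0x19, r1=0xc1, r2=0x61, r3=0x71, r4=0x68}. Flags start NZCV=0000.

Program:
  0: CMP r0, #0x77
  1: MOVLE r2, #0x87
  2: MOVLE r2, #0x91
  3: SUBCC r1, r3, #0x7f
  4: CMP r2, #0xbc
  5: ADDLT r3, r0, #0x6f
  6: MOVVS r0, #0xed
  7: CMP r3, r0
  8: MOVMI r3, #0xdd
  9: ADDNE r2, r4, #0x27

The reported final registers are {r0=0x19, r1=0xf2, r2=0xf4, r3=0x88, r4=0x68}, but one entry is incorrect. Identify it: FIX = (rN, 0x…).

FIX = (r2, 0x8f)

[0] flags=1000 → (cmp)
[1] flags=1000 LE?T → r2=0x87
[2] flags=1000 LE?T → r2=0x91
[3] flags=1000 CC?T → r1=0xf2
[4] flags=1000 → (cmp)
[5] flags=1000 LT?T → r3=0x88
[6] flags=1000 VS?F → skip
[7] flags=0011 → (cmp)
[8] flags=0011 MI?F → skip
[9] flags=0011 NE?T → r2=0x8f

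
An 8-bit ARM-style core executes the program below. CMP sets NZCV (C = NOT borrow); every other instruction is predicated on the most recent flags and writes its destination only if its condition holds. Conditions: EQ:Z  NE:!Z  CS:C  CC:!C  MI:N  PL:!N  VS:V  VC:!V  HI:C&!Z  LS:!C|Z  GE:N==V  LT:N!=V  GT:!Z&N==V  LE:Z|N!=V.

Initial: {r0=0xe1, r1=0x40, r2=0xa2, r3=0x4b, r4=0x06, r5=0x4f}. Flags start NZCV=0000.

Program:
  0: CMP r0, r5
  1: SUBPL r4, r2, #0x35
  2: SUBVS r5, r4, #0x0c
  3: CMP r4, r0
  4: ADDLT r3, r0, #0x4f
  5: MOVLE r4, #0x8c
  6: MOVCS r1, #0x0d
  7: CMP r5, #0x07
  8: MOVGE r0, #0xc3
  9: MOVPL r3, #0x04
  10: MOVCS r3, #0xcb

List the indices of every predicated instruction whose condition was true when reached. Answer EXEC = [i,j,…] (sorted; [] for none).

0: ✓ CMP  NZCV=1010
1: · SUBPL
2: · SUBVS
3: ✓ CMP  NZCV=0000
4: · ADDLT
5: · MOVLE
6: · MOVCS
7: ✓ CMP  NZCV=0010
8: ✓ MOVGE  r0←0xc3
9: ✓ MOVPL  r3←0x04
10: ✓ MOVCS  r3←0xcb

EXEC = [8,9,10]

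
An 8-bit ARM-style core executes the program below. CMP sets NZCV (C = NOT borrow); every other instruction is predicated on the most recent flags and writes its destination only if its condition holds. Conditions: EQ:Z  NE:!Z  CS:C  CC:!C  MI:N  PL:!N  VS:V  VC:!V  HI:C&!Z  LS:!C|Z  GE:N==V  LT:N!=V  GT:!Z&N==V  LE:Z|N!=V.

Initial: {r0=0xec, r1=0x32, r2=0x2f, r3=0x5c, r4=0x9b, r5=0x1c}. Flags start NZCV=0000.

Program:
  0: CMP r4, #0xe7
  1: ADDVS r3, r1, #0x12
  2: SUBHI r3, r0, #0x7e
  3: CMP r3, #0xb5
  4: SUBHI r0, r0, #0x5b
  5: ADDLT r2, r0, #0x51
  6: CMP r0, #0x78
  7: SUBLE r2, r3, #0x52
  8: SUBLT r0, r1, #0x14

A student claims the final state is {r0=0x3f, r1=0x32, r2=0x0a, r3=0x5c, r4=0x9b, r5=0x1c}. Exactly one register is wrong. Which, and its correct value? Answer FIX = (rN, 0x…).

[0] flags=1000 → (cmp)
[1] flags=1000 VS?F → skip
[2] flags=1000 HI?F → skip
[3] flags=1001 → (cmp)
[4] flags=1001 HI?F → skip
[5] flags=1001 LT?F → skip
[6] flags=0011 → (cmp)
[7] flags=0011 LE?T → r2=0x0a
[8] flags=0011 LT?T → r0=0x1e

FIX = (r0, 0x1e)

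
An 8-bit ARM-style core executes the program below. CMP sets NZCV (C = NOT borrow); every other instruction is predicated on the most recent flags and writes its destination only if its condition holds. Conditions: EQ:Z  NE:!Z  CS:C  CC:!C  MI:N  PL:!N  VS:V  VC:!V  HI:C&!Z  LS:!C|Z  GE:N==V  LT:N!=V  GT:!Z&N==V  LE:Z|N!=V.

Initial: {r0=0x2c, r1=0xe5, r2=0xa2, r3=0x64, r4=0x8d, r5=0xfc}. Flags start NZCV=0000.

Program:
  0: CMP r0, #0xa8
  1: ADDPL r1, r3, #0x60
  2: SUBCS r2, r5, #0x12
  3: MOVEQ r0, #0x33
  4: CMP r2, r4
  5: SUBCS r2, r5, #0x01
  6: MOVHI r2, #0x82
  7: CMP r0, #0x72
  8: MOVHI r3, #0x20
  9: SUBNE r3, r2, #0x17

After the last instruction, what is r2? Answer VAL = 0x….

[0] flags=1001 → (cmp)
[1] flags=1001 PL?F → skip
[2] flags=1001 CS?F → skip
[3] flags=1001 EQ?F → skip
[4] flags=0010 → (cmp)
[5] flags=0010 CS?T → r2=0xfb
[6] flags=0010 HI?T → r2=0x82
[7] flags=1000 → (cmp)
[8] flags=1000 HI?F → skip
[9] flags=1000 NE?T → r3=0x6b

VAL = 0x82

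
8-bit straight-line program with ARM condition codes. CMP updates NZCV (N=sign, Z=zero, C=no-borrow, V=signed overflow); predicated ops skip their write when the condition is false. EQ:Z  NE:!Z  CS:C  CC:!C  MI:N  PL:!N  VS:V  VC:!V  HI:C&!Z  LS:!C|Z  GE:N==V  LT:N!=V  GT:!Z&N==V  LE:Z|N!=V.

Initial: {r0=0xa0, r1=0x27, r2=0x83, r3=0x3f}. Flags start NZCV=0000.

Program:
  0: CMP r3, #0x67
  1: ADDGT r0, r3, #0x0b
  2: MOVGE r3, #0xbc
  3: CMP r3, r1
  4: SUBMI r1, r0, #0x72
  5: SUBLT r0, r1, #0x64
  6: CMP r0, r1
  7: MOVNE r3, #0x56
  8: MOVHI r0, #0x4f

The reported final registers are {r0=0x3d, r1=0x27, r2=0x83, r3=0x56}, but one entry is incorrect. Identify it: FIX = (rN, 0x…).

0: ✓ CMP  NZCV=1000
1: · ADDGT
2: · MOVGE
3: ✓ CMP  NZCV=0010
4: · SUBMI
5: · SUBLT
6: ✓ CMP  NZCV=0011
7: ✓ MOVNE  r3←0x56
8: ✓ MOVHI  r0←0x4f

FIX = (r0, 0x4f)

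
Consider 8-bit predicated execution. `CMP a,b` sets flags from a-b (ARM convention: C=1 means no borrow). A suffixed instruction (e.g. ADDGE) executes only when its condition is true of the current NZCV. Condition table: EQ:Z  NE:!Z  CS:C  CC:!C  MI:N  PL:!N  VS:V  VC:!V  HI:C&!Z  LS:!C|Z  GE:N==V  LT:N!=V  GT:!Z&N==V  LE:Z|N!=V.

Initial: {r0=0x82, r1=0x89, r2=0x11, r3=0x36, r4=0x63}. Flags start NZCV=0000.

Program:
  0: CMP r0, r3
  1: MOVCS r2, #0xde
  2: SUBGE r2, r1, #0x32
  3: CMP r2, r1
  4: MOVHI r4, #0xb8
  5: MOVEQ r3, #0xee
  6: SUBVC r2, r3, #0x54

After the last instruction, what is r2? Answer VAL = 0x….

[0] flags=0011 → (cmp)
[1] flags=0011 CS?T → r2=0xde
[2] flags=0011 GE?F → skip
[3] flags=0010 → (cmp)
[4] flags=0010 HI?T → r4=0xb8
[5] flags=0010 EQ?F → skip
[6] flags=0010 VC?T → r2=0xe2

VAL = 0xe2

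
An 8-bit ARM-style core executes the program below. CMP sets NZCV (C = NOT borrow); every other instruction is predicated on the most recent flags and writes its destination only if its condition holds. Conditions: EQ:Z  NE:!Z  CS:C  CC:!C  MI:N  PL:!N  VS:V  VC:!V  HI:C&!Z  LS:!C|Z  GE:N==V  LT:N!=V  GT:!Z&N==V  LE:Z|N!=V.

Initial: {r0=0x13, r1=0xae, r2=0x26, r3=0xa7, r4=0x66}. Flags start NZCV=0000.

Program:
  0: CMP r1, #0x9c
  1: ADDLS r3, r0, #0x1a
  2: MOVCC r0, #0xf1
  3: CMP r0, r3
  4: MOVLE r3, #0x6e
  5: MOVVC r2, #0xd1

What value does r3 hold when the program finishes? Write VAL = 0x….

VAL = 0xa7

0: ✓ CMP  NZCV=0010
1: · ADDLS
2: · MOVCC
3: ✓ CMP  NZCV=0000
4: · MOVLE
5: ✓ MOVVC  r2←0xd1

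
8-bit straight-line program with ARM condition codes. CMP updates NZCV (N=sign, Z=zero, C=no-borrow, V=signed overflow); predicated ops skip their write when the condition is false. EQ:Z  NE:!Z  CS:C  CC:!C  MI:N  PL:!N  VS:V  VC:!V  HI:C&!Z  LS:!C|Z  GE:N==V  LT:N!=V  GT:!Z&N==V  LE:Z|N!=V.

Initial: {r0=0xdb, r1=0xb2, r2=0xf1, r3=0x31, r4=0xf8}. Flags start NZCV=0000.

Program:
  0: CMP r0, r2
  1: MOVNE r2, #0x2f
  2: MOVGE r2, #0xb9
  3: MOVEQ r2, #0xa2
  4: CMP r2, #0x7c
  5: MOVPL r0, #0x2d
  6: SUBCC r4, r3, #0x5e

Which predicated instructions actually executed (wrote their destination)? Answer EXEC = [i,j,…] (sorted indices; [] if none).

EXEC = [1,6]

0: ✓ CMP  NZCV=1000
1: ✓ MOVNE  r2←0x2f
2: · MOVGE
3: · MOVEQ
4: ✓ CMP  NZCV=1000
5: · MOVPL
6: ✓ SUBCC  r4←0xd3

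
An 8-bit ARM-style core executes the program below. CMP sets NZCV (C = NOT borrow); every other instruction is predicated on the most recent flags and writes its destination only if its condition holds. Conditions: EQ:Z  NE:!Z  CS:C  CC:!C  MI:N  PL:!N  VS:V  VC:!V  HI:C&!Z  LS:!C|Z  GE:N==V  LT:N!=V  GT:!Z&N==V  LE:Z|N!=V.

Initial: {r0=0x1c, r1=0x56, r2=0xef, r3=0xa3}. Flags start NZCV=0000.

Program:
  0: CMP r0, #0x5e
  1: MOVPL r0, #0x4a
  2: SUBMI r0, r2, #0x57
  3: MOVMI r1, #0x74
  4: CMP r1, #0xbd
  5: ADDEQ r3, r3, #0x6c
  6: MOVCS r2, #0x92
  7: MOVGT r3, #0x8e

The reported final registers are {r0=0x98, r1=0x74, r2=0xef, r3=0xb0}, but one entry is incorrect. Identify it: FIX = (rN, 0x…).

[0] flags=1000 → (cmp)
[1] flags=1000 PL?F → skip
[2] flags=1000 MI?T → r0=0x98
[3] flags=1000 MI?T → r1=0x74
[4] flags=1001 → (cmp)
[5] flags=1001 EQ?F → skip
[6] flags=1001 CS?F → skip
[7] flags=1001 GT?T → r3=0x8e

FIX = (r3, 0x8e)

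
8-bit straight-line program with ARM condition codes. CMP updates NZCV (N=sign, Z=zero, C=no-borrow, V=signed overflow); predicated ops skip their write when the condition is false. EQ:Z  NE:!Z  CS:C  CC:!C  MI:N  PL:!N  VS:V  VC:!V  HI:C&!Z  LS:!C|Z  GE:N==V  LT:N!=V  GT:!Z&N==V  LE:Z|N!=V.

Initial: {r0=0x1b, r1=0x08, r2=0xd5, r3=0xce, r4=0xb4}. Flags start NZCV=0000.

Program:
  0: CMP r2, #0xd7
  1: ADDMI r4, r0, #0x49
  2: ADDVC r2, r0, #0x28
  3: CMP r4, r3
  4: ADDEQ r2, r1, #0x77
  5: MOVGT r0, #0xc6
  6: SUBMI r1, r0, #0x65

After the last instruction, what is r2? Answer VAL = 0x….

VAL = 0x43

0: ✓ CMP  NZCV=1000
1: ✓ ADDMI  r4←0x64
2: ✓ ADDVC  r2←0x43
3: ✓ CMP  NZCV=1001
4: · ADDEQ
5: ✓ MOVGT  r0←0xc6
6: ✓ SUBMI  r1←0x61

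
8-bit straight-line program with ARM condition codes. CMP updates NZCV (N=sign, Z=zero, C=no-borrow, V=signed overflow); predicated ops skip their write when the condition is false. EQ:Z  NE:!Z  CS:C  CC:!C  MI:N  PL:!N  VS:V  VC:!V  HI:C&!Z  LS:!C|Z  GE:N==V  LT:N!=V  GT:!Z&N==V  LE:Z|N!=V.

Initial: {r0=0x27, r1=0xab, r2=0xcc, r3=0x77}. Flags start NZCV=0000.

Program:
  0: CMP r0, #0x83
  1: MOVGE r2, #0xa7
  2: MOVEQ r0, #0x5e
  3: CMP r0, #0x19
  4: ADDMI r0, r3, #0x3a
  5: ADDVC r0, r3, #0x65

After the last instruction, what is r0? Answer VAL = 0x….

0: ✓ CMP  NZCV=1001
1: ✓ MOVGE  r2←0xa7
2: · MOVEQ
3: ✓ CMP  NZCV=0010
4: · ADDMI
5: ✓ ADDVC  r0←0xdc

VAL = 0xdc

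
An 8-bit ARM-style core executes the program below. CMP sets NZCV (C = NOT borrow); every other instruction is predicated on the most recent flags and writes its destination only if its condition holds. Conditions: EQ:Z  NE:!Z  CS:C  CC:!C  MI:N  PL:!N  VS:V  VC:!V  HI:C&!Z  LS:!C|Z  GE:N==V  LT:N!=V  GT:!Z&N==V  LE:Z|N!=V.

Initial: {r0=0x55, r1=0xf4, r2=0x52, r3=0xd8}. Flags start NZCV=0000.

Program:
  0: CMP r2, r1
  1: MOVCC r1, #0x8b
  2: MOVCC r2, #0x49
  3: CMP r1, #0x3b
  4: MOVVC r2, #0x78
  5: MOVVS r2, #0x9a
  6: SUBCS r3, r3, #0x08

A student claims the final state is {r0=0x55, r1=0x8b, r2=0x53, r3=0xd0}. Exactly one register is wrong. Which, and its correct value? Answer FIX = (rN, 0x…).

0: ✓ CMP  NZCV=0000
1: ✓ MOVCC  r1←0x8b
2: ✓ MOVCC  r2←0x49
3: ✓ CMP  NZCV=0011
4: · MOVVC
5: ✓ MOVVS  r2←0x9a
6: ✓ SUBCS  r3←0xd0

FIX = (r2, 0x9a)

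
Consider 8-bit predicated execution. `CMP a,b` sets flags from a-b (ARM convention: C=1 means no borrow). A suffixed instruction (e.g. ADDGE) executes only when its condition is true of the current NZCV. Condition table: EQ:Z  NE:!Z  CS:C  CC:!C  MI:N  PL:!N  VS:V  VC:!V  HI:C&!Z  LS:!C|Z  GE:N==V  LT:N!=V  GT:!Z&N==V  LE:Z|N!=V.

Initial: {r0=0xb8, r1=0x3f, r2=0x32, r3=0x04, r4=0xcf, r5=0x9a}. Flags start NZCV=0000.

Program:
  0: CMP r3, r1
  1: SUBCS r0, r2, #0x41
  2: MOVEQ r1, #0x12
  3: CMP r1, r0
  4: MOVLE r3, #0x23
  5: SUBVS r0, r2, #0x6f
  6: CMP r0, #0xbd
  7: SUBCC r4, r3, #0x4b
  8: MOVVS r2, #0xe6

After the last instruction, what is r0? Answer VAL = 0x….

VAL = 0xc3

0: ✓ CMP  NZCV=1000
1: · SUBCS
2: · MOVEQ
3: ✓ CMP  NZCV=1001
4: · MOVLE
5: ✓ SUBVS  r0←0xc3
6: ✓ CMP  NZCV=0010
7: · SUBCC
8: · MOVVS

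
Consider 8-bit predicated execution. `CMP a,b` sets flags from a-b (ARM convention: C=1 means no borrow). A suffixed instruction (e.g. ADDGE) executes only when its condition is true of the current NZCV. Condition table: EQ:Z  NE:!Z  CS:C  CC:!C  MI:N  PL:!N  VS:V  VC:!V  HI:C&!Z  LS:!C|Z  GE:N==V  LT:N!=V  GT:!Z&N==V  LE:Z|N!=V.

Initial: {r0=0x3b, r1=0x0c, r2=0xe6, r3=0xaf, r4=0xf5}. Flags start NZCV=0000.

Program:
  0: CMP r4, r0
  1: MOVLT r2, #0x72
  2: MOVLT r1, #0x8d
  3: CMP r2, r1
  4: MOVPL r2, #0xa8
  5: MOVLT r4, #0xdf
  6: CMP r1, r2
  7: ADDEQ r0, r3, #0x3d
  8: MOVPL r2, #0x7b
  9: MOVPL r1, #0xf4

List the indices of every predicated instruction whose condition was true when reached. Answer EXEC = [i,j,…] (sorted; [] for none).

[0] flags=1010 → (cmp)
[1] flags=1010 LT?T → r2=0x72
[2] flags=1010 LT?T → r1=0x8d
[3] flags=1001 → (cmp)
[4] flags=1001 PL?F → skip
[5] flags=1001 LT?F → skip
[6] flags=0011 → (cmp)
[7] flags=0011 EQ?F → skip
[8] flags=0011 PL?T → r2=0x7b
[9] flags=0011 PL?T → r1=0xf4

EXEC = [1,2,8,9]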